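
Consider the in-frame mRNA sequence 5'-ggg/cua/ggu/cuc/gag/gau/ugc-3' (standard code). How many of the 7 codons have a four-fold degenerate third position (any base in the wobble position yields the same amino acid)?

Codon 1 GGG (Gly): third position 4-fold.
Codon 2 CUA (Leu): third position 4-fold.
Codon 3 GGU (Gly): third position 4-fold.
Codon 4 CUC (Leu): third position 4-fold.
Codon 5 GAG (Glu): third position 2-fold.
Codon 6 GAU (Asp): third position 2-fold.
Codon 7 UGC (Cys): third position 2-fold.
Four-fold degenerate third positions: 4.

4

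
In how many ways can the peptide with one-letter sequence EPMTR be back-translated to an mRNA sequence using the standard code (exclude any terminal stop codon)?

192

Glu: 2 codons.
Pro: 4 codons.
Met: 1 codon.
Thr: 4 codons.
Arg: 6 codons.
2 × 4 × 1 × 4 × 6 = 192.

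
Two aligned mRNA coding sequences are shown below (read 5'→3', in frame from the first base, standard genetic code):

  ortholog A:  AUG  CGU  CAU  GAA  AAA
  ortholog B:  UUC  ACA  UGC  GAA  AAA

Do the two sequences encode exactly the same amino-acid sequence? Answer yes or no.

Codon 1: AUG Met / UUC Phe — nonsynonymous.
Codon 2: CGU Arg / ACA Thr — nonsynonymous.
Codon 3: CAU His / UGC Cys — nonsynonymous.
Codon 4: GAA Glu / GAA Glu — identical.
Codon 5: AAA Lys / AAA Lys — identical.
Nonsynonymous differences: 3 → different protein.

no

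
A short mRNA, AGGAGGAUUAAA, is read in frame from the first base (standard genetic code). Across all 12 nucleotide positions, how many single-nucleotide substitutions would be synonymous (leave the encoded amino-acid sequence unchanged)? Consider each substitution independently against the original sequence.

7

Codon 1 (AGG, Arg): 2 synonymous substitutions.
Codon 2 (AGG, Arg): 2 synonymous substitutions.
Codon 3 (AUU, Ile): 2 synonymous substitutions.
Codon 4 (AAA, Lys): 1 synonymous substitution.
Total: 2 + 2 + 2 + 1 = 7.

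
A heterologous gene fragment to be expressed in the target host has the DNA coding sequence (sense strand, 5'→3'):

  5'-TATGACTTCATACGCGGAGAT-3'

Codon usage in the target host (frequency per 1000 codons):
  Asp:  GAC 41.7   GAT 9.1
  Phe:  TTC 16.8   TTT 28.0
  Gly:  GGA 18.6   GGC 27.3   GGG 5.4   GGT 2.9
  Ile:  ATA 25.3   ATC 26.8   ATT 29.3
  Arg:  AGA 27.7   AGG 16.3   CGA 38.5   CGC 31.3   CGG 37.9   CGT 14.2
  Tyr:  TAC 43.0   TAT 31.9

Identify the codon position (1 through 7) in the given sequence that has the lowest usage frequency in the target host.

7

Codon 1 TAT (Tyr): 31.9 per 1000.
Codon 2 GAC (Asp): 41.7 per 1000.
Codon 3 TTC (Phe): 16.8 per 1000.
Codon 4 ATA (Ile): 25.3 per 1000.
Codon 5 CGC (Arg): 31.3 per 1000.
Codon 6 GGA (Gly): 18.6 per 1000.
Codon 7 GAT (Asp): 9.1 per 1000.
Lowest frequency is 9.1 at codon 7.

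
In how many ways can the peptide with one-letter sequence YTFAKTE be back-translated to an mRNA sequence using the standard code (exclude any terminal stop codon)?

1024

Tyr: 2 codons.
Thr: 4 codons.
Phe: 2 codons.
Ala: 4 codons.
Lys: 2 codons.
Thr: 4 codons.
Glu: 2 codons.
2 × 4 × 2 × 4 × 2 × 4 × 2 = 1024.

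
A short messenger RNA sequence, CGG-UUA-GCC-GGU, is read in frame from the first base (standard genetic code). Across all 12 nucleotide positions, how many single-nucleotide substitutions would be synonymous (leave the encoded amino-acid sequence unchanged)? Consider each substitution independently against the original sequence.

12

Codon 1 (CGG, Arg): 4 synonymous substitutions.
Codon 2 (UUA, Leu): 2 synonymous substitutions.
Codon 3 (GCC, Ala): 3 synonymous substitutions.
Codon 4 (GGU, Gly): 3 synonymous substitutions.
Total: 4 + 2 + 3 + 3 = 12.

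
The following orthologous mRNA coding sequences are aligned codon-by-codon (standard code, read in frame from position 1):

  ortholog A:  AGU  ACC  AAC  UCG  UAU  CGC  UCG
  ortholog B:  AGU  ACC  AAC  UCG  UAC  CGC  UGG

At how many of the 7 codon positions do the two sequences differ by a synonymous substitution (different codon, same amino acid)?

1

Codon 1: AGU Ser / AGU Ser — identical.
Codon 2: ACC Thr / ACC Thr — identical.
Codon 3: AAC Asn / AAC Asn — identical.
Codon 4: UCG Ser / UCG Ser — identical.
Codon 5: UAU Tyr / UAC Tyr — synonymous.
Codon 6: CGC Arg / CGC Arg — identical.
Codon 7: UCG Ser / UGG Trp — nonsynonymous.
Synonymous differences: 1.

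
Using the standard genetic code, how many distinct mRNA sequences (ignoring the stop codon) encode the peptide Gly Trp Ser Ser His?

288

Gly: 4 codons.
Trp: 1 codon.
Ser: 6 codons.
Ser: 6 codons.
His: 2 codons.
4 × 1 × 6 × 6 × 2 = 288.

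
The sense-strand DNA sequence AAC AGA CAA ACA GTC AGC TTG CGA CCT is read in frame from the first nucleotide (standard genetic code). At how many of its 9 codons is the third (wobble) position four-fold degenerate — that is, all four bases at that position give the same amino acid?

4

Codon 1 AAC (Asn): third position 2-fold.
Codon 2 AGA (Arg): third position 2-fold.
Codon 3 CAA (Gln): third position 2-fold.
Codon 4 ACA (Thr): third position 4-fold.
Codon 5 GTC (Val): third position 4-fold.
Codon 6 AGC (Ser): third position 2-fold.
Codon 7 TTG (Leu): third position 2-fold.
Codon 8 CGA (Arg): third position 4-fold.
Codon 9 CCT (Pro): third position 4-fold.
Four-fold degenerate third positions: 4.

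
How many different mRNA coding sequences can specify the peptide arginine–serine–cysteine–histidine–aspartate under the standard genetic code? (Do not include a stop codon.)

288

Arg: 6 codons.
Ser: 6 codons.
Cys: 2 codons.
His: 2 codons.
Asp: 2 codons.
6 × 6 × 2 × 2 × 2 = 288.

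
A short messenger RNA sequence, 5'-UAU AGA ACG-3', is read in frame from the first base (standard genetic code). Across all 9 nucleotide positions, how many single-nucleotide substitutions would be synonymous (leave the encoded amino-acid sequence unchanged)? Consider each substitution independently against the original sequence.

6

Codon 1 (UAU, Tyr): 1 synonymous substitution.
Codon 2 (AGA, Arg): 2 synonymous substitutions.
Codon 3 (ACG, Thr): 3 synonymous substitutions.
Total: 1 + 2 + 3 = 6.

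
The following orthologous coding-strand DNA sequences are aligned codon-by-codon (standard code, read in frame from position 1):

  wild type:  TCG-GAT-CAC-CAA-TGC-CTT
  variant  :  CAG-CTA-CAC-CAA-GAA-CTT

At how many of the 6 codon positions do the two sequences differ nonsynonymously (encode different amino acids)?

3

Codon 1: TCG Ser / CAG Gln — nonsynonymous.
Codon 2: GAT Asp / CTA Leu — nonsynonymous.
Codon 3: CAC His / CAC His — identical.
Codon 4: CAA Gln / CAA Gln — identical.
Codon 5: TGC Cys / GAA Glu — nonsynonymous.
Codon 6: CTT Leu / CTT Leu — identical.
Nonsynonymous differences: 3.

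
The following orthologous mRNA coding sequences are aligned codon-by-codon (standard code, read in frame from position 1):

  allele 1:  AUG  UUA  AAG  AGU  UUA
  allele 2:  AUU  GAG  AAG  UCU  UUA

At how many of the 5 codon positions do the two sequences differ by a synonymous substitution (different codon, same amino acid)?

Codon 1: AUG Met / AUU Ile — nonsynonymous.
Codon 2: UUA Leu / GAG Glu — nonsynonymous.
Codon 3: AAG Lys / AAG Lys — identical.
Codon 4: AGU Ser / UCU Ser — synonymous.
Codon 5: UUA Leu / UUA Leu — identical.
Synonymous differences: 1.

1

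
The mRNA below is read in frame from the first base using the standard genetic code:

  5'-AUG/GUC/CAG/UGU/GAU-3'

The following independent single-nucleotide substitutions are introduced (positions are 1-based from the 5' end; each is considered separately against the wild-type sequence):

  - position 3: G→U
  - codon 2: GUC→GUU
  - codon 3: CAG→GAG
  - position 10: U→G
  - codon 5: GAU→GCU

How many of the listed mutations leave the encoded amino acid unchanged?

Codon 1: AUG (Met) → AUU (Ile) — missense.
Codon 2: GUC (Val) → GUU (Val) — synonymous.
Codon 3: CAG (Gln) → GAG (Glu) — missense.
Codon 4: UGU (Cys) → GGU (Gly) — missense.
Codon 5: GAU (Asp) → GCU (Ala) — missense.
Synonymous: 1 of 5.

1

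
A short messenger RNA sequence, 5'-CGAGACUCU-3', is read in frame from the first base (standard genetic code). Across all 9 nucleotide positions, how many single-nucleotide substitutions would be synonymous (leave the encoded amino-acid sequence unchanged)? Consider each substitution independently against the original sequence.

8

Codon 1 (CGA, Arg): 4 synonymous substitutions.
Codon 2 (GAC, Asp): 1 synonymous substitution.
Codon 3 (UCU, Ser): 3 synonymous substitutions.
Total: 4 + 1 + 3 = 8.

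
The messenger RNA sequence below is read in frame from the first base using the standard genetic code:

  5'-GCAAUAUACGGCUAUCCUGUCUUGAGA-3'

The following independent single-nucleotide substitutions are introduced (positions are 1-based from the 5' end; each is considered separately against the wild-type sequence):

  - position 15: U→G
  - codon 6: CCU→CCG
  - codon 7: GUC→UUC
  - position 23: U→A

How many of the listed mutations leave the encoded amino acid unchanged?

Codon 5: UAU (Tyr) → UAG (Stop) — nonsense.
Codon 6: CCU (Pro) → CCG (Pro) — synonymous.
Codon 7: GUC (Val) → UUC (Phe) — missense.
Codon 8: UUG (Leu) → UAG (Stop) — nonsense.
Synonymous: 1 of 4.

1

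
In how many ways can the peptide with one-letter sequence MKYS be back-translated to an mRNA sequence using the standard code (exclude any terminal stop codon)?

Met: 1 codon.
Lys: 2 codons.
Tyr: 2 codons.
Ser: 6 codons.
1 × 2 × 2 × 6 = 24.

24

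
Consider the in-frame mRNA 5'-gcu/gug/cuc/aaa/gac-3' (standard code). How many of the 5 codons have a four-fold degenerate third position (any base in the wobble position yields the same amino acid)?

Codon 1 GCU (Ala): third position 4-fold.
Codon 2 GUG (Val): third position 4-fold.
Codon 3 CUC (Leu): third position 4-fold.
Codon 4 AAA (Lys): third position 2-fold.
Codon 5 GAC (Asp): third position 2-fold.
Four-fold degenerate third positions: 3.

3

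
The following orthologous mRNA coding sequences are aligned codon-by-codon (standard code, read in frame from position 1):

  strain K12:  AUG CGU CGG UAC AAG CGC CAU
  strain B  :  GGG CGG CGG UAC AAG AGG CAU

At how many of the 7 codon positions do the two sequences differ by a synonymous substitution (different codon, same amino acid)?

2

Codon 1: AUG Met / GGG Gly — nonsynonymous.
Codon 2: CGU Arg / CGG Arg — synonymous.
Codon 3: CGG Arg / CGG Arg — identical.
Codon 4: UAC Tyr / UAC Tyr — identical.
Codon 5: AAG Lys / AAG Lys — identical.
Codon 6: CGC Arg / AGG Arg — synonymous.
Codon 7: CAU His / CAU His — identical.
Synonymous differences: 2.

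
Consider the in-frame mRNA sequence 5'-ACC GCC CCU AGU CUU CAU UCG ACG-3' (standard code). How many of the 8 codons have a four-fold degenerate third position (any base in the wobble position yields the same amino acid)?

6

Codon 1 ACC (Thr): third position 4-fold.
Codon 2 GCC (Ala): third position 4-fold.
Codon 3 CCU (Pro): third position 4-fold.
Codon 4 AGU (Ser): third position 2-fold.
Codon 5 CUU (Leu): third position 4-fold.
Codon 6 CAU (His): third position 2-fold.
Codon 7 UCG (Ser): third position 4-fold.
Codon 8 ACG (Thr): third position 4-fold.
Four-fold degenerate third positions: 6.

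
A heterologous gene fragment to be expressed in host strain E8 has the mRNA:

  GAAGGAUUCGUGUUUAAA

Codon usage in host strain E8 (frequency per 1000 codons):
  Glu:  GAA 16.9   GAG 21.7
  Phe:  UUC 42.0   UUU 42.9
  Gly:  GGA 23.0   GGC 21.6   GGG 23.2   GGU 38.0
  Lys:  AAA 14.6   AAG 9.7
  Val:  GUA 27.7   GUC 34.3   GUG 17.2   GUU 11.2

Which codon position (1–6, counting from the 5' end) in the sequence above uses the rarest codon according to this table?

6

Codon 1 GAA (Glu): 16.9 per 1000.
Codon 2 GGA (Gly): 23.0 per 1000.
Codon 3 UUC (Phe): 42.0 per 1000.
Codon 4 GUG (Val): 17.2 per 1000.
Codon 5 UUU (Phe): 42.9 per 1000.
Codon 6 AAA (Lys): 14.6 per 1000.
Lowest frequency is 14.6 at codon 6.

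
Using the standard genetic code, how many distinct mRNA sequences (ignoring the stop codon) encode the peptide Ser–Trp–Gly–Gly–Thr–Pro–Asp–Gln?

Ser: 6 codons.
Trp: 1 codon.
Gly: 4 codons.
Gly: 4 codons.
Thr: 4 codons.
Pro: 4 codons.
Asp: 2 codons.
Gln: 2 codons.
6 × 1 × 4 × 4 × 4 × 4 × 2 × 2 = 6144.

6144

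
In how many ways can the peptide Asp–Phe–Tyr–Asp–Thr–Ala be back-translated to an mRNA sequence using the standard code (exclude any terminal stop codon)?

256

Asp: 2 codons.
Phe: 2 codons.
Tyr: 2 codons.
Asp: 2 codons.
Thr: 4 codons.
Ala: 4 codons.
2 × 2 × 2 × 2 × 4 × 4 = 256.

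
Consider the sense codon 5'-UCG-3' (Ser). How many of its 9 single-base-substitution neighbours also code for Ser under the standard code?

Position 1: none → 0 synonymous.
Position 2: none → 0 synonymous.
Position 3: UCU, UCC, UCA → 3 synonymous.
Total: 0 + 0 + 3 = 3.

3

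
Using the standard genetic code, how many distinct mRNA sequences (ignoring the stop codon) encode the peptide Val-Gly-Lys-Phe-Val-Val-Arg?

6144

Val: 4 codons.
Gly: 4 codons.
Lys: 2 codons.
Phe: 2 codons.
Val: 4 codons.
Val: 4 codons.
Arg: 6 codons.
4 × 4 × 2 × 2 × 4 × 4 × 6 = 6144.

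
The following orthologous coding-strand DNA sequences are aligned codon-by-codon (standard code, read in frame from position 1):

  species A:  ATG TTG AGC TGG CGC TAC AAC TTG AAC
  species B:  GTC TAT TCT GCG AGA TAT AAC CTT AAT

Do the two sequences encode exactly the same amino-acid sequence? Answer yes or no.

Codon 1: ATG Met / GTC Val — nonsynonymous.
Codon 2: TTG Leu / TAT Tyr — nonsynonymous.
Codon 3: AGC Ser / TCT Ser — synonymous.
Codon 4: TGG Trp / GCG Ala — nonsynonymous.
Codon 5: CGC Arg / AGA Arg — synonymous.
Codon 6: TAC Tyr / TAT Tyr — synonymous.
Codon 7: AAC Asn / AAC Asn — identical.
Codon 8: TTG Leu / CTT Leu — synonymous.
Codon 9: AAC Asn / AAT Asn — synonymous.
Nonsynonymous differences: 3 → different protein.

no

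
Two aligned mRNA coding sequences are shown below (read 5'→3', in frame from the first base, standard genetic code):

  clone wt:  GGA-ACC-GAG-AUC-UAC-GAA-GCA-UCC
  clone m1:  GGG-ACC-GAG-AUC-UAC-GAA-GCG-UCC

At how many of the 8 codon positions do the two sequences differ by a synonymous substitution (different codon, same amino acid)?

2

Codon 1: GGA Gly / GGG Gly — synonymous.
Codon 2: ACC Thr / ACC Thr — identical.
Codon 3: GAG Glu / GAG Glu — identical.
Codon 4: AUC Ile / AUC Ile — identical.
Codon 5: UAC Tyr / UAC Tyr — identical.
Codon 6: GAA Glu / GAA Glu — identical.
Codon 7: GCA Ala / GCG Ala — synonymous.
Codon 8: UCC Ser / UCC Ser — identical.
Synonymous differences: 2.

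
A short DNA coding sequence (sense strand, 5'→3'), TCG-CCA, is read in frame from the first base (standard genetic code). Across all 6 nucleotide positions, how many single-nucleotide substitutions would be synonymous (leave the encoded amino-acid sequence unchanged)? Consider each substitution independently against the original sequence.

6

Codon 1 (TCG, Ser): 3 synonymous substitutions.
Codon 2 (CCA, Pro): 3 synonymous substitutions.
Total: 3 + 3 = 6.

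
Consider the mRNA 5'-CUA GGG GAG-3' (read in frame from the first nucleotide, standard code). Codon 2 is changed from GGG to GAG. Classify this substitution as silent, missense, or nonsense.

Position 5 falls in codon 2: GGG → Gly.
After the substitution the codon is GAG → Glu.
Gly ≠ Glu, so this is a missense mutation.

missense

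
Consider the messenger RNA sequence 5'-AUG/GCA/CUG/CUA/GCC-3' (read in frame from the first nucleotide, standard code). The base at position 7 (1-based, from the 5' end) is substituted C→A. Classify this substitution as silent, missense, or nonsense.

missense

Position 7 falls in codon 3: CUG → Leu.
After the substitution the codon is AUG → Met.
Leu ≠ Met, so this is a missense mutation.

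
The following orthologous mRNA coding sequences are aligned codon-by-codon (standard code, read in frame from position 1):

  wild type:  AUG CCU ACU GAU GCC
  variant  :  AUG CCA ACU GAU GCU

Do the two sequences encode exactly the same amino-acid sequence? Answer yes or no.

Codon 1: AUG Met / AUG Met — identical.
Codon 2: CCU Pro / CCA Pro — synonymous.
Codon 3: ACU Thr / ACU Thr — identical.
Codon 4: GAU Asp / GAU Asp — identical.
Codon 5: GCC Ala / GCU Ala — synonymous.
Nonsynonymous differences: 0 → same protein.

yes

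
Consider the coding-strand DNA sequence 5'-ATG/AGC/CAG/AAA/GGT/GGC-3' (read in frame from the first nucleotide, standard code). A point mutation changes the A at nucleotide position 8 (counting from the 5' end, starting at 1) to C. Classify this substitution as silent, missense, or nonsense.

missense

Position 8 falls in codon 3: CAG → Gln.
After the substitution the codon is CCG → Pro.
Gln ≠ Pro, so this is a missense mutation.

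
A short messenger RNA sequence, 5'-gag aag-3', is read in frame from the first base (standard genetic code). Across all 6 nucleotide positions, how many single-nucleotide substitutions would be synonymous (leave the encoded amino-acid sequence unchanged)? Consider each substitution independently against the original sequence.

Codon 1 (GAG, Glu): 1 synonymous substitution.
Codon 2 (AAG, Lys): 1 synonymous substitution.
Total: 1 + 1 = 2.

2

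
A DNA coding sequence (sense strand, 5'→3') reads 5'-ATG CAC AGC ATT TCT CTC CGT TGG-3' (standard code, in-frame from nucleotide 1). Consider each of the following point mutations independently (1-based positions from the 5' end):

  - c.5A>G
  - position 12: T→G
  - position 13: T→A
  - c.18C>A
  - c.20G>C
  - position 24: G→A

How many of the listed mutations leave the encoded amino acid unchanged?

Codon 2: CAC (His) → CGC (Arg) — missense.
Codon 4: ATT (Ile) → ATG (Met) — missense.
Codon 5: TCT (Ser) → ACT (Thr) — missense.
Codon 6: CTC (Leu) → CTA (Leu) — synonymous.
Codon 7: CGT (Arg) → CCT (Pro) — missense.
Codon 8: TGG (Trp) → TGA (Stop) — nonsense.
Synonymous: 1 of 6.

1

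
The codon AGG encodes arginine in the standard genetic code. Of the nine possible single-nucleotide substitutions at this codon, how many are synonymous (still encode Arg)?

2

Position 1: CGG → 1 synonymous.
Position 2: none → 0 synonymous.
Position 3: AGA → 1 synonymous.
Total: 1 + 0 + 1 = 2.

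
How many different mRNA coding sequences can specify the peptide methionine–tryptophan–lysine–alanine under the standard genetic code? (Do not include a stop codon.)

8

Met: 1 codon.
Trp: 1 codon.
Lys: 2 codons.
Ala: 4 codons.
1 × 1 × 2 × 4 = 8.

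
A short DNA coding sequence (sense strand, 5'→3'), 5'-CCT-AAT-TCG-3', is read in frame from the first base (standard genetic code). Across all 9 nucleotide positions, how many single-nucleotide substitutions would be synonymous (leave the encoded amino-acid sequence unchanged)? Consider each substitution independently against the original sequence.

Codon 1 (CCT, Pro): 3 synonymous substitutions.
Codon 2 (AAT, Asn): 1 synonymous substitution.
Codon 3 (TCG, Ser): 3 synonymous substitutions.
Total: 3 + 1 + 3 = 7.

7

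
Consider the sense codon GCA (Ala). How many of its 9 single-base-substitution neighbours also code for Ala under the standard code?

3

Position 1: none → 0 synonymous.
Position 2: none → 0 synonymous.
Position 3: GCT, GCC, GCG → 3 synonymous.
Total: 0 + 0 + 3 = 3.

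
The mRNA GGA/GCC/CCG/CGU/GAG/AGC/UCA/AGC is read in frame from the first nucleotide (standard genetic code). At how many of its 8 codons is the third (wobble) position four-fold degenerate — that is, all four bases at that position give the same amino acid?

Codon 1 GGA (Gly): third position 4-fold.
Codon 2 GCC (Ala): third position 4-fold.
Codon 3 CCG (Pro): third position 4-fold.
Codon 4 CGU (Arg): third position 4-fold.
Codon 5 GAG (Glu): third position 2-fold.
Codon 6 AGC (Ser): third position 2-fold.
Codon 7 UCA (Ser): third position 4-fold.
Codon 8 AGC (Ser): third position 2-fold.
Four-fold degenerate third positions: 5.

5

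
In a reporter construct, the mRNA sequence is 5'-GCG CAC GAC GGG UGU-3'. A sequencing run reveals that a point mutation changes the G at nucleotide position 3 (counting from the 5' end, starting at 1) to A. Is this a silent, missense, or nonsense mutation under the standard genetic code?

Position 3 falls in codon 1: GCG → Ala.
After the substitution the codon is GCA → Ala.
Both encode Ala, so the change is synonymous.

silent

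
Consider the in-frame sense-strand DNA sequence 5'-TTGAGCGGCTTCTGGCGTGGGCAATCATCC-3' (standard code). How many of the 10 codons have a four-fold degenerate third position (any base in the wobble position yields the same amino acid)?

Codon 1 TTG (Leu): third position 2-fold.
Codon 2 AGC (Ser): third position 2-fold.
Codon 3 GGC (Gly): third position 4-fold.
Codon 4 TTC (Phe): third position 2-fold.
Codon 5 TGG (Trp): third position 1-fold.
Codon 6 CGT (Arg): third position 4-fold.
Codon 7 GGG (Gly): third position 4-fold.
Codon 8 CAA (Gln): third position 2-fold.
Codon 9 TCA (Ser): third position 4-fold.
Codon 10 TCC (Ser): third position 4-fold.
Four-fold degenerate third positions: 5.

5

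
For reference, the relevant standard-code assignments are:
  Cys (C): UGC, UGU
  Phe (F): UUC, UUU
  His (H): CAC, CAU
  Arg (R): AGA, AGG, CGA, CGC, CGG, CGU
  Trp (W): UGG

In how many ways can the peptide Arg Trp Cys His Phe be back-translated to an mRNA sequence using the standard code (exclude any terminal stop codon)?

Arg: 6 codons.
Trp: 1 codon.
Cys: 2 codons.
His: 2 codons.
Phe: 2 codons.
6 × 1 × 2 × 2 × 2 = 48.

48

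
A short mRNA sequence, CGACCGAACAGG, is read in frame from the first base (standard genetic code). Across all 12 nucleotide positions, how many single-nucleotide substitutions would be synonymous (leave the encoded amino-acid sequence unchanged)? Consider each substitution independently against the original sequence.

Codon 1 (CGA, Arg): 4 synonymous substitutions.
Codon 2 (CCG, Pro): 3 synonymous substitutions.
Codon 3 (AAC, Asn): 1 synonymous substitution.
Codon 4 (AGG, Arg): 2 synonymous substitutions.
Total: 4 + 3 + 1 + 2 = 10.

10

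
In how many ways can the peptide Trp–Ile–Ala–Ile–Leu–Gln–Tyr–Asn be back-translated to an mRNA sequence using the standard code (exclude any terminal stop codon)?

Trp: 1 codon.
Ile: 3 codons.
Ala: 4 codons.
Ile: 3 codons.
Leu: 6 codons.
Gln: 2 codons.
Tyr: 2 codons.
Asn: 2 codons.
1 × 3 × 4 × 3 × 6 × 2 × 2 × 2 = 1728.

1728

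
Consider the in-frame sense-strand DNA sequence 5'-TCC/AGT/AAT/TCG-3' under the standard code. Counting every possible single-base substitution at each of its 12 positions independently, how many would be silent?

Codon 1 (TCC, Ser): 3 synonymous substitutions.
Codon 2 (AGT, Ser): 1 synonymous substitution.
Codon 3 (AAT, Asn): 1 synonymous substitution.
Codon 4 (TCG, Ser): 3 synonymous substitutions.
Total: 3 + 1 + 1 + 3 = 8.

8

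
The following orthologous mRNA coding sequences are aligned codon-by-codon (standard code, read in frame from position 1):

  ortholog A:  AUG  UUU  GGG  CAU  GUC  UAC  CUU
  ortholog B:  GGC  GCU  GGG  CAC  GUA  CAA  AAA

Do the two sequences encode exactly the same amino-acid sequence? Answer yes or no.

Codon 1: AUG Met / GGC Gly — nonsynonymous.
Codon 2: UUU Phe / GCU Ala — nonsynonymous.
Codon 3: GGG Gly / GGG Gly — identical.
Codon 4: CAU His / CAC His — synonymous.
Codon 5: GUC Val / GUA Val — synonymous.
Codon 6: UAC Tyr / CAA Gln — nonsynonymous.
Codon 7: CUU Leu / AAA Lys — nonsynonymous.
Nonsynonymous differences: 4 → different protein.

no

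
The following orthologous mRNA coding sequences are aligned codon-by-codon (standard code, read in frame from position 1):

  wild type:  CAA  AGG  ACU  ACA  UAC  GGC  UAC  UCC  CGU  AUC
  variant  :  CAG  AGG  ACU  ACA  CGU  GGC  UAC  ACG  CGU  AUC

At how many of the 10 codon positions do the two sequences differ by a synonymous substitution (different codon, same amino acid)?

Codon 1: CAA Gln / CAG Gln — synonymous.
Codon 2: AGG Arg / AGG Arg — identical.
Codon 3: ACU Thr / ACU Thr — identical.
Codon 4: ACA Thr / ACA Thr — identical.
Codon 5: UAC Tyr / CGU Arg — nonsynonymous.
Codon 6: GGC Gly / GGC Gly — identical.
Codon 7: UAC Tyr / UAC Tyr — identical.
Codon 8: UCC Ser / ACG Thr — nonsynonymous.
Codon 9: CGU Arg / CGU Arg — identical.
Codon 10: AUC Ile / AUC Ile — identical.
Synonymous differences: 1.

1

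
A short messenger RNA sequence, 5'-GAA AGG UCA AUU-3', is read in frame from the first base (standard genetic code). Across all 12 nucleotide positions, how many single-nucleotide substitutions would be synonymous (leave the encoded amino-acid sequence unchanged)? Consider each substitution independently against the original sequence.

8

Codon 1 (GAA, Glu): 1 synonymous substitution.
Codon 2 (AGG, Arg): 2 synonymous substitutions.
Codon 3 (UCA, Ser): 3 synonymous substitutions.
Codon 4 (AUU, Ile): 2 synonymous substitutions.
Total: 1 + 2 + 3 + 2 = 8.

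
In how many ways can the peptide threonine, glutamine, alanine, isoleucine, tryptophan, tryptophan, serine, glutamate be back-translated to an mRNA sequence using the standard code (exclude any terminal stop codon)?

1152

Thr: 4 codons.
Gln: 2 codons.
Ala: 4 codons.
Ile: 3 codons.
Trp: 1 codon.
Trp: 1 codon.
Ser: 6 codons.
Glu: 2 codons.
4 × 2 × 4 × 3 × 1 × 1 × 6 × 2 = 1152.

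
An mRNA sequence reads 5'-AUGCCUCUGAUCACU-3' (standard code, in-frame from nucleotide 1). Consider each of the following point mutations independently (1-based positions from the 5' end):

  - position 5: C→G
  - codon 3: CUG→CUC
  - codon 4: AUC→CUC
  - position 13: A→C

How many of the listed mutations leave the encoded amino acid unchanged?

1

Codon 2: CCU (Pro) → CGU (Arg) — missense.
Codon 3: CUG (Leu) → CUC (Leu) — synonymous.
Codon 4: AUC (Ile) → CUC (Leu) — missense.
Codon 5: ACU (Thr) → CCU (Pro) — missense.
Synonymous: 1 of 4.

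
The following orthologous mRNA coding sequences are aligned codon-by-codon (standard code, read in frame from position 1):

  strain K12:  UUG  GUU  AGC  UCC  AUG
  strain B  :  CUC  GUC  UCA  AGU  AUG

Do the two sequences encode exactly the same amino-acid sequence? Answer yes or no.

yes

Codon 1: UUG Leu / CUC Leu — synonymous.
Codon 2: GUU Val / GUC Val — synonymous.
Codon 3: AGC Ser / UCA Ser — synonymous.
Codon 4: UCC Ser / AGU Ser — synonymous.
Codon 5: AUG Met / AUG Met — identical.
Nonsynonymous differences: 0 → same protein.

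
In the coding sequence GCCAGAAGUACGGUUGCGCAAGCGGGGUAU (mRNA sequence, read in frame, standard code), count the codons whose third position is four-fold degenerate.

6

Codon 1 GCC (Ala): third position 4-fold.
Codon 2 AGA (Arg): third position 2-fold.
Codon 3 AGU (Ser): third position 2-fold.
Codon 4 ACG (Thr): third position 4-fold.
Codon 5 GUU (Val): third position 4-fold.
Codon 6 GCG (Ala): third position 4-fold.
Codon 7 CAA (Gln): third position 2-fold.
Codon 8 GCG (Ala): third position 4-fold.
Codon 9 GGG (Gly): third position 4-fold.
Codon 10 UAU (Tyr): third position 2-fold.
Four-fold degenerate third positions: 6.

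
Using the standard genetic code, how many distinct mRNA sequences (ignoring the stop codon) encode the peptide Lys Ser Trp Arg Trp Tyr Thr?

576

Lys: 2 codons.
Ser: 6 codons.
Trp: 1 codon.
Arg: 6 codons.
Trp: 1 codon.
Tyr: 2 codons.
Thr: 4 codons.
2 × 6 × 1 × 6 × 1 × 2 × 4 = 576.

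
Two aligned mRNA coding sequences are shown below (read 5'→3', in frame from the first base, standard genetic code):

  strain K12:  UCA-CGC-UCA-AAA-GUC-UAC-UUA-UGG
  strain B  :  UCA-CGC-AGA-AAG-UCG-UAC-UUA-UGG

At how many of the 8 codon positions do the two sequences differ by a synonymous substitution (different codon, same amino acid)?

1

Codon 1: UCA Ser / UCA Ser — identical.
Codon 2: CGC Arg / CGC Arg — identical.
Codon 3: UCA Ser / AGA Arg — nonsynonymous.
Codon 4: AAA Lys / AAG Lys — synonymous.
Codon 5: GUC Val / UCG Ser — nonsynonymous.
Codon 6: UAC Tyr / UAC Tyr — identical.
Codon 7: UUA Leu / UUA Leu — identical.
Codon 8: UGG Trp / UGG Trp — identical.
Synonymous differences: 1.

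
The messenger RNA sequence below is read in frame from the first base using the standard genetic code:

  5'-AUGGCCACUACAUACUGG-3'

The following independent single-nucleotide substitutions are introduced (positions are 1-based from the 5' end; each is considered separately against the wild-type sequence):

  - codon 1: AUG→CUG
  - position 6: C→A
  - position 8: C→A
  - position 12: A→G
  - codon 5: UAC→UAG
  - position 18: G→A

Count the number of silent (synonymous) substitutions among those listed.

2

Codon 1: AUG (Met) → CUG (Leu) — missense.
Codon 2: GCC (Ala) → GCA (Ala) — synonymous.
Codon 3: ACU (Thr) → AAU (Asn) — missense.
Codon 4: ACA (Thr) → ACG (Thr) — synonymous.
Codon 5: UAC (Tyr) → UAG (Stop) — nonsense.
Codon 6: UGG (Trp) → UGA (Stop) — nonsense.
Synonymous: 2 of 6.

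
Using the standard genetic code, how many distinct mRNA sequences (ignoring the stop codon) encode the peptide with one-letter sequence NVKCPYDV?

2048

Asn: 2 codons.
Val: 4 codons.
Lys: 2 codons.
Cys: 2 codons.
Pro: 4 codons.
Tyr: 2 codons.
Asp: 2 codons.
Val: 4 codons.
2 × 4 × 2 × 2 × 4 × 2 × 2 × 4 = 2048.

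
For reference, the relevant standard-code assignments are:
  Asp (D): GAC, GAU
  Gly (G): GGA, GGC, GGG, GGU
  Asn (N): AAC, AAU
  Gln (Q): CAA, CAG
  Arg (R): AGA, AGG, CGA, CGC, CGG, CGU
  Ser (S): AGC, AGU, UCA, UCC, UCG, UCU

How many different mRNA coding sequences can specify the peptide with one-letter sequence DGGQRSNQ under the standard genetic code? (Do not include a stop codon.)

9216

Asp: 2 codons.
Gly: 4 codons.
Gly: 4 codons.
Gln: 2 codons.
Arg: 6 codons.
Ser: 6 codons.
Asn: 2 codons.
Gln: 2 codons.
2 × 4 × 4 × 2 × 6 × 6 × 2 × 2 = 9216.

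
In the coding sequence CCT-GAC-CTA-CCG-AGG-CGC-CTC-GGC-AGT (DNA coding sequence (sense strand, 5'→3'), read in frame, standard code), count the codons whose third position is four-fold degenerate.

Codon 1 CCT (Pro): third position 4-fold.
Codon 2 GAC (Asp): third position 2-fold.
Codon 3 CTA (Leu): third position 4-fold.
Codon 4 CCG (Pro): third position 4-fold.
Codon 5 AGG (Arg): third position 2-fold.
Codon 6 CGC (Arg): third position 4-fold.
Codon 7 CTC (Leu): third position 4-fold.
Codon 8 GGC (Gly): third position 4-fold.
Codon 9 AGT (Ser): third position 2-fold.
Four-fold degenerate third positions: 6.

6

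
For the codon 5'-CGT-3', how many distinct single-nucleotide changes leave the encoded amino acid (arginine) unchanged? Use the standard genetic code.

Position 1: none → 0 synonymous.
Position 2: none → 0 synonymous.
Position 3: CGC, CGA, CGG → 3 synonymous.
Total: 0 + 0 + 3 = 3.

3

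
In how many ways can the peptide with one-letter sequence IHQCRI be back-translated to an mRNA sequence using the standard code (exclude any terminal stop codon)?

432

Ile: 3 codons.
His: 2 codons.
Gln: 2 codons.
Cys: 2 codons.
Arg: 6 codons.
Ile: 3 codons.
3 × 2 × 2 × 2 × 6 × 3 = 432.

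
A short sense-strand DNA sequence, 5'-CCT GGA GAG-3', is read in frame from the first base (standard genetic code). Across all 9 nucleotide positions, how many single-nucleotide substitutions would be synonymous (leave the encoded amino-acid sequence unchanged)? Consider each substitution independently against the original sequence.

Codon 1 (CCT, Pro): 3 synonymous substitutions.
Codon 2 (GGA, Gly): 3 synonymous substitutions.
Codon 3 (GAG, Glu): 1 synonymous substitution.
Total: 3 + 3 + 1 = 7.

7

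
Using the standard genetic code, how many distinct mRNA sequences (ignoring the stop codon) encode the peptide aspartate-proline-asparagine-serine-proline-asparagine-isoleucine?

Asp: 2 codons.
Pro: 4 codons.
Asn: 2 codons.
Ser: 6 codons.
Pro: 4 codons.
Asn: 2 codons.
Ile: 3 codons.
2 × 4 × 2 × 6 × 4 × 2 × 3 = 2304.

2304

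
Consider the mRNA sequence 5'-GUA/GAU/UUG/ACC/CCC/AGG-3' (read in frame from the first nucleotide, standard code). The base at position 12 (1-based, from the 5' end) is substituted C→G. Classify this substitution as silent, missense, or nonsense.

Position 12 falls in codon 4: ACC → Thr.
After the substitution the codon is ACG → Thr.
Both encode Thr, so the change is synonymous.

silent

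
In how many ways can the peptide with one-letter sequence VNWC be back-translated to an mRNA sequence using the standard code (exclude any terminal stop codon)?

16

Val: 4 codons.
Asn: 2 codons.
Trp: 1 codon.
Cys: 2 codons.
4 × 2 × 1 × 2 = 16.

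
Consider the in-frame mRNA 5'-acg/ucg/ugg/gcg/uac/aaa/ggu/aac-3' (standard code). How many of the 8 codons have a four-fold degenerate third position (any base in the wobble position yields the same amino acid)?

4

Codon 1 ACG (Thr): third position 4-fold.
Codon 2 UCG (Ser): third position 4-fold.
Codon 3 UGG (Trp): third position 1-fold.
Codon 4 GCG (Ala): third position 4-fold.
Codon 5 UAC (Tyr): third position 2-fold.
Codon 6 AAA (Lys): third position 2-fold.
Codon 7 GGU (Gly): third position 4-fold.
Codon 8 AAC (Asn): third position 2-fold.
Four-fold degenerate third positions: 4.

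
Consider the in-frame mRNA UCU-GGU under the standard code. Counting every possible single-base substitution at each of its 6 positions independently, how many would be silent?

Codon 1 (UCU, Ser): 3 synonymous substitutions.
Codon 2 (GGU, Gly): 3 synonymous substitutions.
Total: 3 + 3 = 6.

6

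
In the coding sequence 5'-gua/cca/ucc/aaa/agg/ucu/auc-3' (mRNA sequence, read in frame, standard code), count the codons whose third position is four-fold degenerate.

Codon 1 GUA (Val): third position 4-fold.
Codon 2 CCA (Pro): third position 4-fold.
Codon 3 UCC (Ser): third position 4-fold.
Codon 4 AAA (Lys): third position 2-fold.
Codon 5 AGG (Arg): third position 2-fold.
Codon 6 UCU (Ser): third position 4-fold.
Codon 7 AUC (Ile): third position 3-fold.
Four-fold degenerate third positions: 4.

4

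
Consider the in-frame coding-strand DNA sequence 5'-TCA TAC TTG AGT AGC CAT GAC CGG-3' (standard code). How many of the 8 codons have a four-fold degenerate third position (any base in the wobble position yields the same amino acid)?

Codon 1 TCA (Ser): third position 4-fold.
Codon 2 TAC (Tyr): third position 2-fold.
Codon 3 TTG (Leu): third position 2-fold.
Codon 4 AGT (Ser): third position 2-fold.
Codon 5 AGC (Ser): third position 2-fold.
Codon 6 CAT (His): third position 2-fold.
Codon 7 GAC (Asp): third position 2-fold.
Codon 8 CGG (Arg): third position 4-fold.
Four-fold degenerate third positions: 2.

2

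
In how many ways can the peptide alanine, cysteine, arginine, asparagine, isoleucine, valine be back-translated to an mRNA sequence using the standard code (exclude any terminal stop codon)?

Ala: 4 codons.
Cys: 2 codons.
Arg: 6 codons.
Asn: 2 codons.
Ile: 3 codons.
Val: 4 codons.
4 × 2 × 6 × 2 × 3 × 4 = 1152.

1152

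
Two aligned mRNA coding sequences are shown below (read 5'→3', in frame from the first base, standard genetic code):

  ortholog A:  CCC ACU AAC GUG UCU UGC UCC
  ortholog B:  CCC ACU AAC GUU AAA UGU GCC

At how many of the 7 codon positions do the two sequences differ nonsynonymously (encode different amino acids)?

Codon 1: CCC Pro / CCC Pro — identical.
Codon 2: ACU Thr / ACU Thr — identical.
Codon 3: AAC Asn / AAC Asn — identical.
Codon 4: GUG Val / GUU Val — synonymous.
Codon 5: UCU Ser / AAA Lys — nonsynonymous.
Codon 6: UGC Cys / UGU Cys — synonymous.
Codon 7: UCC Ser / GCC Ala — nonsynonymous.
Nonsynonymous differences: 2.

2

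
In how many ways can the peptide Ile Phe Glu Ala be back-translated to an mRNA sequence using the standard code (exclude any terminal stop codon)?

48

Ile: 3 codons.
Phe: 2 codons.
Glu: 2 codons.
Ala: 4 codons.
3 × 2 × 2 × 4 = 48.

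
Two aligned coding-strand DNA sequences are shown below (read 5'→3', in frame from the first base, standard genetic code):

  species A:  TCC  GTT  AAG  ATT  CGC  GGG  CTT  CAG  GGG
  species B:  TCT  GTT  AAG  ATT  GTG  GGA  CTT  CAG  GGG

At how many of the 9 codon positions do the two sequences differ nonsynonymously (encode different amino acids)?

Codon 1: TCC Ser / TCT Ser — synonymous.
Codon 2: GTT Val / GTT Val — identical.
Codon 3: AAG Lys / AAG Lys — identical.
Codon 4: ATT Ile / ATT Ile — identical.
Codon 5: CGC Arg / GTG Val — nonsynonymous.
Codon 6: GGG Gly / GGA Gly — synonymous.
Codon 7: CTT Leu / CTT Leu — identical.
Codon 8: CAG Gln / CAG Gln — identical.
Codon 9: GGG Gly / GGG Gly — identical.
Nonsynonymous differences: 1.

1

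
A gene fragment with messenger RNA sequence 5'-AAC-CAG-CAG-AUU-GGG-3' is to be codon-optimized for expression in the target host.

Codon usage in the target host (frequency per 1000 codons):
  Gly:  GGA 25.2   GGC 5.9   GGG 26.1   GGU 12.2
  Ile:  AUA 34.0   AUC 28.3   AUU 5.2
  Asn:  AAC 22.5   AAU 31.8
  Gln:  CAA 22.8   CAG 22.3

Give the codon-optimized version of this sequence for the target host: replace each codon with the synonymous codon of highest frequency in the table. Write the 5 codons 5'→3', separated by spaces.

AAU CAA CAA AUA GGG

Codon 1 (Asn): best is AAU at 31.8.
Codon 2 (Gln): best is CAA at 22.8.
Codon 3 (Gln): best is CAA at 22.8.
Codon 4 (Ile): best is AUA at 34.0.
Codon 5 (Gly): best is GGG at 26.1.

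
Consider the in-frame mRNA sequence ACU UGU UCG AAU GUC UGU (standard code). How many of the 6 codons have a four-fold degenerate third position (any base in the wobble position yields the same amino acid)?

Codon 1 ACU (Thr): third position 4-fold.
Codon 2 UGU (Cys): third position 2-fold.
Codon 3 UCG (Ser): third position 4-fold.
Codon 4 AAU (Asn): third position 2-fold.
Codon 5 GUC (Val): third position 4-fold.
Codon 6 UGU (Cys): third position 2-fold.
Four-fold degenerate third positions: 3.

3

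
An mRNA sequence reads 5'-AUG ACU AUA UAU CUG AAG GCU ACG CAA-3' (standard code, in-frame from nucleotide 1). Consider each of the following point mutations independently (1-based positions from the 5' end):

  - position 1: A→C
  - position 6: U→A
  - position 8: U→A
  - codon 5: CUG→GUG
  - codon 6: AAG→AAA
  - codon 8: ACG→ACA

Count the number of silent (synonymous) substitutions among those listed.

Codon 1: AUG (Met) → CUG (Leu) — missense.
Codon 2: ACU (Thr) → ACA (Thr) — synonymous.
Codon 3: AUA (Ile) → AAA (Lys) — missense.
Codon 5: CUG (Leu) → GUG (Val) — missense.
Codon 6: AAG (Lys) → AAA (Lys) — synonymous.
Codon 8: ACG (Thr) → ACA (Thr) — synonymous.
Synonymous: 3 of 6.

3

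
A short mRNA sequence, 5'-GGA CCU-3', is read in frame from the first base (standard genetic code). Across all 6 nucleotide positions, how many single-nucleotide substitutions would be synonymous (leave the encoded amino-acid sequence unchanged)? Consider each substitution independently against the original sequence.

6

Codon 1 (GGA, Gly): 3 synonymous substitutions.
Codon 2 (CCU, Pro): 3 synonymous substitutions.
Total: 3 + 3 = 6.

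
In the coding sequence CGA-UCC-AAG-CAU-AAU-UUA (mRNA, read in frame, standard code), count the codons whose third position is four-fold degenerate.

2

Codon 1 CGA (Arg): third position 4-fold.
Codon 2 UCC (Ser): third position 4-fold.
Codon 3 AAG (Lys): third position 2-fold.
Codon 4 CAU (His): third position 2-fold.
Codon 5 AAU (Asn): third position 2-fold.
Codon 6 UUA (Leu): third position 2-fold.
Four-fold degenerate third positions: 2.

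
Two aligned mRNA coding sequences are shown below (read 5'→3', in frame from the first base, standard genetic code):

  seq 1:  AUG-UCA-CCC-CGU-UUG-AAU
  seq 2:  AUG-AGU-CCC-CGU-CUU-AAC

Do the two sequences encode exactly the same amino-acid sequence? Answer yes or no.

yes

Codon 1: AUG Met / AUG Met — identical.
Codon 2: UCA Ser / AGU Ser — synonymous.
Codon 3: CCC Pro / CCC Pro — identical.
Codon 4: CGU Arg / CGU Arg — identical.
Codon 5: UUG Leu / CUU Leu — synonymous.
Codon 6: AAU Asn / AAC Asn — synonymous.
Nonsynonymous differences: 0 → same protein.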